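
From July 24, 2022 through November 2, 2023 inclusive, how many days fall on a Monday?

July 24, 2022 is a Sunday.
That's 467 days from start to end, counting both.
467 = 7 × 66 + 5, so there are 66 full weeks plus 5 extra days.
Each full week contributes one Monday: 66 so far.
The 5 extra days are Sunday, Monday, Tuesday, Wednesday, Thursday — 1 of them qualifies.
Total: 66 + 1 = 67.

67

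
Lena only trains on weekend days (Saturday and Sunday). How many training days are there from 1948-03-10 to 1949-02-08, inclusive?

96

1948-03-10 is a Wednesday.
The range spans 336 days (inclusive of both endpoints).
336 = 7 × 48, so the span is exactly 48 full weeks.
Each full week contributes 2 weekend days (Sat, Sun): 48 × 2 = 96.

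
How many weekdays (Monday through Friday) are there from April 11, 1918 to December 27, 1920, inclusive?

708

April 11, 1918 is a Thursday.
That's 992 days from start to end, counting both.
992 = 7 × 141 + 5, so there are 141 full weeks plus 5 extra days.
Each full week contributes 5 weekdays (Mon–Fri): 141 × 5 = 705.
The 5 extra days are Thursday, Friday, Saturday, Sunday, Monday — 3 of them qualify.
Total: 705 + 3 = 708.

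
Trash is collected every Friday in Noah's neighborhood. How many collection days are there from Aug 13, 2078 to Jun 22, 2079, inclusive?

Aug 13, 2078 is a Saturday.
From Aug 13, 2078 to Jun 22, 2079 is 314 days inclusive.
314 = 7 × 44 + 6, so there are 44 full weeks plus 6 extra days.
Each full week contributes one Friday: 44 so far.
The 6 extra days are Saturday, Sunday, Monday, Tuesday, Wednesday, Thursday — none qualify.
Total: 44 + 0 = 44.

44 Fridays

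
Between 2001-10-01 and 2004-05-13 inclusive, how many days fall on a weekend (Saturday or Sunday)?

2001-10-01 is a Monday.
The range spans 956 days (inclusive of both endpoints).
956 = 7 × 136 + 4, so there are 136 full weeks plus 4 extra days.
Each full week contributes 2 weekend days (Sat, Sun): 136 × 2 = 272.
The 4 extra days are Mon, Tue, Wed, Thu — none qualify.
Total: 272 + 0 = 272.

272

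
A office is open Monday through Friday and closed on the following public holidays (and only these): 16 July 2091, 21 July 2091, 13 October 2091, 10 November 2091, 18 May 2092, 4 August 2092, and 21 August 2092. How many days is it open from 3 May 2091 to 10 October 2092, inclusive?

3 May 2091 is a Thursday.
From 3 May 2091 to 10 October 2092 is 527 days inclusive.
527 = 7 × 75 + 2, so there are 75 full weeks plus 2 extra days.
Each full week contributes 5 weekdays (Mon–Fri): 75 × 5 = 375.
The 2 extra days are Thu, Fri — 2 of them qualify.
Total: 375 + 2 = 377.
Holidays: 16 July 2091 (Mon); 21 July 2091 (Sat); 13 October 2091 (Sat); 10 November 2091 (Sat); 18 May 2092 (Sun); 4 August 2092 (Mon); 21 August 2092 (Thu).
3 of the 7 holidays fall on weekdays; the rest are weekends and were already excluded.
Business days: 377 − 3 = 374.

374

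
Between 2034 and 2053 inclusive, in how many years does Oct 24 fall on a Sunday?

2

Day of week of October 24 in each year:
2034: Tue, 2035: Wed, 2036: Fri, 2037: Sat, 2038: Sun ✓, 2039: Mon, 2040: Wed, 2041: Thu, 2042: Fri, 2043: Sat, 2044: Mon, 2045: Tue, 2046: Wed, 2047: Thu, 2048: Sat, 2049: Sun ✓, 2050: Mon, 2051: Tue, 2052: Thu, 2053: Fri
Sundays: 2038, 2049.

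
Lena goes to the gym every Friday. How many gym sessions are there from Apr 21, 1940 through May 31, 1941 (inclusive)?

58

Apr 21, 1940 is a Sunday.
The range spans 406 days (inclusive of both endpoints).
406 = 7 × 58, so the span is exactly 58 full weeks.
Each full week contributes one Friday: 58 so far.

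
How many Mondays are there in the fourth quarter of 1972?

13

1972-10-01 is a Sunday.
From 1972-10-01 to 1972-12-31 is 92 days inclusive.
92 = 7 × 13 + 1, so there are 13 full weeks plus 1 extra day.
Each full week contributes one Monday: 13 so far.
The 1 extra day is Sun — none qualify.
Total: 13 + 0 = 13.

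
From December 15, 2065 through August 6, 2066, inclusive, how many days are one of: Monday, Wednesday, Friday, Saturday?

134

December 15, 2065 is a Tuesday.
The range spans 235 days (inclusive of both endpoints).
235 = 7 × 33 + 4, so there are 33 full weeks plus 4 extra days.
Each full week contributes 4 days from the set (Mon, Wed, Fri, Sat): 33 × 4 = 132.
The 4 extra days are Tuesday, Wednesday, Thursday, Friday — 2 of them qualify.
Total: 132 + 2 = 134.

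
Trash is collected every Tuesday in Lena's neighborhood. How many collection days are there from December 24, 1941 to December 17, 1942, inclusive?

December 24, 1941 is a Wednesday.
The range spans 359 days (inclusive of both endpoints).
359 = 7 × 51 + 2, so there are 51 full weeks plus 2 extra days.
Each full week contributes one Tuesday: 51 so far.
The 2 extra days are Wednesday, Thursday — none qualify.
Total: 51 + 0 = 51.

51 Tuesdays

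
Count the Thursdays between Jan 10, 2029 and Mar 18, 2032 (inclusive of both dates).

Jan 10, 2029 is a Wednesday.
That's 1164 days from start to end, counting both.
1164 = 7 × 166 + 2, so there are 166 full weeks plus 2 extra days.
Each full week contributes one Thursday: 166 so far.
The 2 extra days are Wed, Thu — 1 of them qualifies.
Total: 166 + 1 = 167.

167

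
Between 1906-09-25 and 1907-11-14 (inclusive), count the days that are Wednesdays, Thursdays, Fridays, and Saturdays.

1906-09-25 is a Tuesday.
From 1906-09-25 to 1907-11-14 is 416 days inclusive.
416 = 7 × 59 + 3, so there are 59 full weeks plus 3 extra days.
Each full week contributes 4 days from the set (Wed, Thu, Fri, Sat): 59 × 4 = 236.
The 3 extra days are Tuesday, Wednesday, Thursday — 2 of them qualify.
Total: 236 + 2 = 238.

238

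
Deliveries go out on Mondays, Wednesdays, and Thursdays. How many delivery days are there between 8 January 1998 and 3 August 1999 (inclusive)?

8 January 1998 is a Thursday.
That's 573 days from start to end, counting both.
573 = 7 × 81 + 6, so there are 81 full weeks plus 6 extra days.
Each full week contributes 3 days from the set (Mon, Wed, Thu): 81 × 3 = 243.
The 6 extra days are Thursday, Friday, Saturday, Sunday, Monday, Tuesday — 2 of them qualify.
Total: 243 + 2 = 245.

245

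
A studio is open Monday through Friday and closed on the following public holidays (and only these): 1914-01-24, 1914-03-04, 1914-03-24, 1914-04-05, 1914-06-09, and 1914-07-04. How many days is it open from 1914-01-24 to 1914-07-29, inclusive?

1914-01-24 is a Saturday.
The range spans 187 days (inclusive of both endpoints).
187 = 7 × 26 + 5, so there are 26 full weeks plus 5 extra days.
Each full week contributes 5 weekdays (Mon–Fri): 26 × 5 = 130.
The 5 extra days are Saturday, Sunday, Monday, Tuesday, Wednesday — 3 of them qualify.
Total: 130 + 3 = 133.
Holidays: 1914-01-24 (Sat); 1914-03-04 (Wed); 1914-03-24 (Tue); 1914-04-05 (Sun); 1914-06-09 (Tue); 1914-07-04 (Sat).
3 of the 6 holidays fall on weekdays; the rest are weekends and were already excluded.
Business days: 133 − 3 = 130.

130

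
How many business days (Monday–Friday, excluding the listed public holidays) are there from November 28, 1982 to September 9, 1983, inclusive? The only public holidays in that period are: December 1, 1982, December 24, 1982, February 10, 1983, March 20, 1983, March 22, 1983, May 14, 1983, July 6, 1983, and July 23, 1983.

November 28, 1982 is a Sunday.
That's 286 days from start to end, counting both.
286 = 7 × 40 + 6, so there are 40 full weeks plus 6 extra days.
Each full week contributes 5 weekdays (Mon–Fri): 40 × 5 = 200.
The 6 extra days are Sun, Mon, Tue, Wed, Thu, Fri — 5 of them qualify.
Total: 200 + 5 = 205.
Holidays: December 1, 1982 (Wed); December 24, 1982 (Fri); February 10, 1983 (Thu); March 20, 1983 (Sun); March 22, 1983 (Tue); May 14, 1983 (Sat); July 6, 1983 (Wed); July 23, 1983 (Sat).
5 of the 8 holidays fall on weekdays; the rest are weekends and were already excluded.
Business days: 205 − 5 = 200.

200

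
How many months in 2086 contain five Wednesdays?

4

A month has five Wednesdays exactly when Wednesday falls within its first (length − 28) days.
Jan: 31 days, starts Tue → 5 of Tue, Wed, Thu ✓
Feb: 28 days, starts Fri → 5 of (none)
Mar: 31 days, starts Fri → 5 of Fri, Sat, Sun
Apr: 30 days, starts Mon → 5 of Mon, Tue
May: 31 days, starts Wed → 5 of Wed, Thu, Fri ✓
Jun: 30 days, starts Sat → 5 of Sat, Sun
Jul: 31 days, starts Mon → 5 of Mon, Tue, Wed ✓
Aug: 31 days, starts Thu → 5 of Thu, Fri, Sat
Sep: 30 days, starts Sun → 5 of Sun, Mon
Oct: 31 days, starts Tue → 5 of Tue, Wed, Thu ✓
Nov: 30 days, starts Fri → 5 of Fri, Sat
Dec: 31 days, starts Sun → 5 of Sun, Mon, Tue
Months with five Wednesdays: Jan, May, Jul, Oct.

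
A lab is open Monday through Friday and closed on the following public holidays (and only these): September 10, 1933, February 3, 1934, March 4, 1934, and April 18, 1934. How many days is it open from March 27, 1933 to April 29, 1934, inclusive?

284

March 27, 1933 is a Monday.
From March 27, 1933 to April 29, 1934 is 399 days inclusive.
399 = 7 × 57, so the span is exactly 57 full weeks.
Each full week contributes 5 weekdays (Mon–Fri): 57 × 5 = 285.
Total: 285.
Holidays: September 10, 1933 (Sun); February 3, 1934 (Sat); March 4, 1934 (Sun); April 18, 1934 (Wed).
1 of the 4 holidays fall on weekdays; the rest are weekends and were already excluded.
Business days: 285 − 1 = 284.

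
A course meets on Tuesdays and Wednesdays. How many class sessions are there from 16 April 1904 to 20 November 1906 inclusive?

271

16 April 1904 is a Saturday.
That's 949 days from start to end, counting both.
949 = 7 × 135 + 4, so there are 135 full weeks plus 4 extra days.
Each full week contributes 2 days from the set (Tue, Wed): 135 × 2 = 270.
The 4 extra days are Saturday, Sunday, Monday, Tuesday — 1 of them qualifies.
Total: 270 + 1 = 271.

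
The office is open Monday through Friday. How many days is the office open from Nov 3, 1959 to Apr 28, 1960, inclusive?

128

Nov 3, 1959 is a Tuesday.
That's 178 days from start to end, counting both.
178 = 7 × 25 + 3, so there are 25 full weeks plus 3 extra days.
Each full week contributes 5 weekdays (Mon–Fri): 25 × 5 = 125.
The 3 extra days are Tuesday, Wednesday, Thursday — 3 of them qualify.
Total: 125 + 3 = 128.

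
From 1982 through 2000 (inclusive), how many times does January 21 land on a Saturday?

Day of week of January 21 in each year:
1982: Thu, 1983: Fri, 1984: Sat ✓, 1985: Mon, 1986: Tue, 1987: Wed, 1988: Thu, 1989: Sat ✓, 1990: Sun, 1991: Mon, 1992: Tue, 1993: Thu, 1994: Fri, 1995: Sat ✓, 1996: Sun, 1997: Tue, 1998: Wed, 1999: Thu, 2000: Fri
Saturdays: 1984, 1989, 1995.

3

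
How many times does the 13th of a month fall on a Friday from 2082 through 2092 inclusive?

Friday-the-13ths by year:
2082: Feb, Mar, Nov
2083: Aug
2084: Oct
2085: Apr, Jul
2086: Sep, Dec
2087: Jun
2088: Feb, Aug
2089: May
2090: Jan, Oct
2091: Apr, Jul
2092: Jun

18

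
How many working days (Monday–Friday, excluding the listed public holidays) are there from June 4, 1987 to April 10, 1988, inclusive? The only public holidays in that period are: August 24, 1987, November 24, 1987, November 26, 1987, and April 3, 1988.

219

June 4, 1987 is a Thursday.
That's 312 days from start to end, counting both.
312 = 7 × 44 + 4, so there are 44 full weeks plus 4 extra days.
Each full week contributes 5 weekdays (Mon–Fri): 44 × 5 = 220.
The 4 extra days are Thursday, Friday, Saturday, Sunday — 2 of them qualify.
Total: 220 + 2 = 222.
Holidays: August 24, 1987 (Mon); November 24, 1987 (Tue); November 26, 1987 (Thu); April 3, 1988 (Sun).
3 of the 4 holidays fall on weekdays; the rest are weekends and were already excluded.
Business days: 222 − 3 = 219.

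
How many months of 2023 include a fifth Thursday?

4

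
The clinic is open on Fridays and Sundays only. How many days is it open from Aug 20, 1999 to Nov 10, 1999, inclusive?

Aug 20, 1999 is a Friday.
The range spans 83 days (inclusive of both endpoints).
83 = 7 × 11 + 6, so there are 11 full weeks plus 6 extra days.
Each full week contributes 2 days from the set (Fri, Sun): 11 × 2 = 22.
The 6 extra days are Friday, Saturday, Sunday, Monday, Tuesday, Wednesday — 2 of them qualify.
Total: 22 + 2 = 24.

24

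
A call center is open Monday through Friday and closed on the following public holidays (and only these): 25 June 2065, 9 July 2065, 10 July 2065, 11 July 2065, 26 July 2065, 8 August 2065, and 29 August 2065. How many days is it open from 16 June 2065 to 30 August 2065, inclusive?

51 business days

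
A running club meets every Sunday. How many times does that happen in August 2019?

August 1, 2019 is a Thursday.
That's 31 days from start to end, counting both.
31 = 7 × 4 + 3, so there are 4 full weeks plus 3 extra days.
Each full week contributes one Sunday: 4 so far.
The 3 extra days are Thu, Fri, Sat — none qualify.
Total: 4 + 0 = 4.

4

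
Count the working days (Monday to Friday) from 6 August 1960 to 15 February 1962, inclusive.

6 August 1960 is a Saturday.
That's 559 days from start to end, counting both.
559 = 7 × 79 + 6, so there are 79 full weeks plus 6 extra days.
Each full week contributes 5 weekdays (Mon–Fri): 79 × 5 = 395.
The 6 extra days are Saturday, Sunday, Monday, Tuesday, Wednesday, Thursday — 4 of them qualify.
Total: 395 + 4 = 399.

399 weekdays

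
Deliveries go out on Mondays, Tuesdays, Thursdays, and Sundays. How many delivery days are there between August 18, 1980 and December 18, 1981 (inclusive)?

279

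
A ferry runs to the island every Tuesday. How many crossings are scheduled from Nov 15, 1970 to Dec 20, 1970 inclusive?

5 Tuesdays

Nov 15, 1970 is a Sunday.
That's 36 days from start to end, counting both.
36 = 7 × 5 + 1, so there are 5 full weeks plus 1 extra day.
Each full week contributes one Tuesday: 5 so far.
The 1 extra day is Sunday — none qualify.
Total: 5 + 0 = 5.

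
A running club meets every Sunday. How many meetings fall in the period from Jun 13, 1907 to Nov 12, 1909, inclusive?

Jun 13, 1907 is a Thursday.
From Jun 13, 1907 to Nov 12, 1909 is 884 days inclusive.
884 = 7 × 126 + 2, so there are 126 full weeks plus 2 extra days.
Each full week contributes one Sunday: 126 so far.
The 2 extra days are Thu, Fri — none qualify.
Total: 126 + 0 = 126.

126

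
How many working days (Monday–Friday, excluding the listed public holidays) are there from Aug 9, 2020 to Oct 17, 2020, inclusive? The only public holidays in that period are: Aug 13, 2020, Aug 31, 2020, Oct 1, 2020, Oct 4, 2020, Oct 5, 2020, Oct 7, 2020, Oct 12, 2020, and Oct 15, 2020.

Aug 9, 2020 is a Sunday.
From Aug 9, 2020 to Oct 17, 2020 is 70 days inclusive.
70 = 7 × 10, so the span is exactly 10 full weeks.
Each full week contributes 5 weekdays (Mon–Fri): 10 × 5 = 50.
Holidays: Aug 13, 2020 (Thu); Aug 31, 2020 (Mon); Oct 1, 2020 (Thu); Oct 4, 2020 (Sun); Oct 5, 2020 (Mon); Oct 7, 2020 (Wed); Oct 12, 2020 (Mon); Oct 15, 2020 (Thu).
7 of the 8 holidays fall on weekdays; the rest are weekends and were already excluded.
Business days: 50 − 7 = 43.

43 working days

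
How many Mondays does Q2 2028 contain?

2028-04-01 is a Saturday.
From 2028-04-01 to 2028-06-30 is 91 days inclusive.
91 = 7 × 13, so the span is exactly 13 full weeks.
Each full week contributes one Monday: 13 so far.

13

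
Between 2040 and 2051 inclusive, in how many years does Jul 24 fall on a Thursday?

1

Day of week of July 24 in each year:
2040: Tue, 2041: Wed, 2042: Thu ✓, 2043: Fri, 2044: Sun, 2045: Mon, 2046: Tue, 2047: Wed, 2048: Fri, 2049: Sat, 2050: Sun, 2051: Mon
Thursdays: 2042.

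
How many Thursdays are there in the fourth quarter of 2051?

13

October 1, 2051 is a Sunday.
That's 92 days from start to end, counting both.
92 = 7 × 13 + 1, so there are 13 full weeks plus 1 extra day.
Each full week contributes one Thursday: 13 so far.
The 1 extra day is Sunday — none qualify.
Total: 13 + 0 = 13.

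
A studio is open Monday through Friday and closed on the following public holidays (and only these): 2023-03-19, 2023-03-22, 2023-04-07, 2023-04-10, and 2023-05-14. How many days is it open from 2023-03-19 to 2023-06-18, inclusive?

2023-03-19 is a Sunday.
That's 92 days from start to end, counting both.
92 = 7 × 13 + 1, so there are 13 full weeks plus 1 extra day.
Each full week contributes 5 weekdays (Mon–Fri): 13 × 5 = 65.
The 1 extra day is Sunday — none qualify.
Total: 65 + 0 = 65.
Holidays: 2023-03-19 (Sun); 2023-03-22 (Wed); 2023-04-07 (Fri); 2023-04-10 (Mon); 2023-05-14 (Sun).
3 of the 5 holidays fall on weekdays; the rest are weekends and were already excluded.
Business days: 65 − 3 = 62.

62 working days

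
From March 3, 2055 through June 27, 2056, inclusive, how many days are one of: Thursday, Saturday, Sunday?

207

March 3, 2055 is a Wednesday.
The range spans 483 days (inclusive of both endpoints).
483 = 7 × 69, so the span is exactly 69 full weeks.
Each full week contributes 3 days from the set (Thu, Sat, Sun): 69 × 3 = 207.
Total: 207.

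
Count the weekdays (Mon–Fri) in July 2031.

23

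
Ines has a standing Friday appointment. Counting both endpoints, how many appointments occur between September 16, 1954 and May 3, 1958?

September 16, 1954 is a Thursday.
The range spans 1326 days (inclusive of both endpoints).
1326 = 7 × 189 + 3, so there are 189 full weeks plus 3 extra days.
Each full week contributes one Friday: 189 so far.
The 3 extra days are Thu, Fri, Sat — 1 of them qualifies.
Total: 189 + 1 = 190.

190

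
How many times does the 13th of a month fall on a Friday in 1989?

2

The 13th falls on a Friday when the month's 13th has weekday Fri.
Jan 13 is Fri ✓; Feb 13 is Mon; Mar 13 is Mon; Apr 13 is Thu; May 13 is Sat; Jun 13 is Tue; Jul 13 is Thu; Aug 13 is Sun; Sep 13 is Wed; Oct 13 is Fri ✓; Nov 13 is Mon; Dec 13 is Wed.
Friday the 13ths: Jan, Oct.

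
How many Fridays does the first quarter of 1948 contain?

13

Jan 1, 1948 is a Thursday.
That's 91 days from start to end, counting both.
91 = 7 × 13, so the span is exactly 13 full weeks.
Each full week contributes one Friday: 13 so far.
Total: 13.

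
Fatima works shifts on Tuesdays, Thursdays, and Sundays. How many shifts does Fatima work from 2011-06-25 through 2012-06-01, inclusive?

147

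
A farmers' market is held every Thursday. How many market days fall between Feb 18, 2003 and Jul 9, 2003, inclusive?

20 Thursdays

Feb 18, 2003 is a Tuesday.
The range spans 142 days (inclusive of both endpoints).
142 = 7 × 20 + 2, so there are 20 full weeks plus 2 extra days.
Each full week contributes one Thursday: 20 so far.
The 2 extra days are Tue, Wed — none qualify.
Total: 20 + 0 = 20.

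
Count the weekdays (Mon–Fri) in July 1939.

Jul 1, 1939 is a Saturday.
That's 31 days from start to end, counting both.
31 = 7 × 4 + 3, so there are 4 full weeks plus 3 extra days.
Each full week contributes 5 weekdays (Mon–Fri): 4 × 5 = 20.
The 3 extra days are Saturday, Sunday, Monday — 1 of them qualifies.
Total: 20 + 1 = 21.

21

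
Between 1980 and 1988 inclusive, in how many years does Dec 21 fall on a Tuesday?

1

Day of week of December 21 in each year:
1980: Sun, 1981: Mon, 1982: Tue ✓, 1983: Wed, 1984: Fri, 1985: Sat, 1986: Sun, 1987: Mon, 1988: Wed
Tuesdays: 1982.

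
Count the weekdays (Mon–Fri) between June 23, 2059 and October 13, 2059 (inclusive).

81 weekdays

June 23, 2059 is a Monday.
The range spans 113 days (inclusive of both endpoints).
113 = 7 × 16 + 1, so there are 16 full weeks plus 1 extra day.
Each full week contributes 5 weekdays (Mon–Fri): 16 × 5 = 80.
The 1 extra day is Monday — 1 of them qualifies.
Total: 80 + 1 = 81.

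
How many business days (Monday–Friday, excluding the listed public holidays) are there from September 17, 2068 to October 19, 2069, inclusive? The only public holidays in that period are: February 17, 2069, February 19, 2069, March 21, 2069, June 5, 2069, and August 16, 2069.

281 business days

September 17, 2068 is a Monday.
That's 398 days from start to end, counting both.
398 = 7 × 56 + 6, so there are 56 full weeks plus 6 extra days.
Each full week contributes 5 weekdays (Mon–Fri): 56 × 5 = 280.
The 6 extra days are Monday, Tuesday, Wednesday, Thursday, Friday, Saturday — 5 of them qualify.
Total: 280 + 5 = 285.
Holidays: February 17, 2069 (Sun); February 19, 2069 (Tue); March 21, 2069 (Thu); June 5, 2069 (Wed); August 16, 2069 (Fri).
4 of the 5 holidays fall on weekdays; the rest are weekends and were already excluded.
Business days: 285 − 4 = 281.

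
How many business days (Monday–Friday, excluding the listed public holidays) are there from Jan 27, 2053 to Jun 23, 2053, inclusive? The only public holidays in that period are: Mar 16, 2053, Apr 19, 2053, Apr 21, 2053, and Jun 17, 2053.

Jan 27, 2053 is a Monday.
The range spans 148 days (inclusive of both endpoints).
148 = 7 × 21 + 1, so there are 21 full weeks plus 1 extra day.
Each full week contributes 5 weekdays (Mon–Fri): 21 × 5 = 105.
The 1 extra day is Mon — 1 of them qualifies.
Total: 105 + 1 = 106.
Holidays: Mar 16, 2053 (Sun); Apr 19, 2053 (Sat); Apr 21, 2053 (Mon); Jun 17, 2053 (Tue).
2 of the 4 holidays fall on weekdays; the rest are weekends and were already excluded.
Business days: 106 − 2 = 104.

104 business days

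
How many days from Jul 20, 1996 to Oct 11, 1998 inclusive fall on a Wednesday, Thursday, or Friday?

Jul 20, 1996 is a Saturday.
The range spans 814 days (inclusive of both endpoints).
814 = 7 × 116 + 2, so there are 116 full weeks plus 2 extra days.
Each full week contributes 3 days from the set (Wed, Thu, Fri): 116 × 3 = 348.
The 2 extra days are Sat, Sun — none qualify.
Total: 348 + 0 = 348.

348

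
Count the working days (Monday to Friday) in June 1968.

20

1 June 1968 is a Saturday.
The range spans 30 days (inclusive of both endpoints).
30 = 7 × 4 + 2, so there are 4 full weeks plus 2 extra days.
Each full week contributes 5 weekdays (Mon–Fri): 4 × 5 = 20.
The 2 extra days are Sat, Sun — none qualify.
Total: 20 + 0 = 20.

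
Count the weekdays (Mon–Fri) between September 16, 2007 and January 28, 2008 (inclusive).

96

September 16, 2007 is a Sunday.
The range spans 135 days (inclusive of both endpoints).
135 = 7 × 19 + 2, so there are 19 full weeks plus 2 extra days.
Each full week contributes 5 weekdays (Mon–Fri): 19 × 5 = 95.
The 2 extra days are Sunday, Monday — 1 of them qualifies.
Total: 95 + 1 = 96.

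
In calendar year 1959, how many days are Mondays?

52

1 January 1959 is a Thursday.
That's 365 days from start to end, counting both.
365 = 7 × 52 + 1, so there are 52 full weeks plus 1 extra day.
Each full week contributes one Monday: 52 so far.
The 1 extra day is Thursday — none qualify.
Total: 52 + 0 = 52.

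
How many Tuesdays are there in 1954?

52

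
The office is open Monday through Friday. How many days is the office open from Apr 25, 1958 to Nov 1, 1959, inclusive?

396

Apr 25, 1958 is a Friday.
That's 556 days from start to end, counting both.
556 = 7 × 79 + 3, so there are 79 full weeks plus 3 extra days.
Each full week contributes 5 weekdays (Mon–Fri): 79 × 5 = 395.
The 3 extra days are Fri, Sat, Sun — 1 of them qualifies.
Total: 395 + 1 = 396.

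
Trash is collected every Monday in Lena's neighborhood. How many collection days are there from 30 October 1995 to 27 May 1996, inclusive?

31

30 October 1995 is a Monday.
From 30 October 1995 to 27 May 1996 is 211 days inclusive.
211 = 7 × 30 + 1, so there are 30 full weeks plus 1 extra day.
Each full week contributes one Monday: 30 so far.
The 1 extra day is Mon — 1 of them qualifies.
Total: 30 + 1 = 31.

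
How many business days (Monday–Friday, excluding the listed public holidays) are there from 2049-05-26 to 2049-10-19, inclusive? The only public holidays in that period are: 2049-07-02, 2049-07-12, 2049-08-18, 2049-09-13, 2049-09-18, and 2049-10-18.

2049-05-26 is a Wednesday.
The range spans 147 days (inclusive of both endpoints).
147 = 7 × 21, so the span is exactly 21 full weeks.
Each full week contributes 5 weekdays (Mon–Fri): 21 × 5 = 105.
Holidays: 2049-07-02 (Fri); 2049-07-12 (Mon); 2049-08-18 (Wed); 2049-09-13 (Mon); 2049-09-18 (Sat); 2049-10-18 (Mon).
5 of the 6 holidays fall on weekdays; the rest are weekends and were already excluded.
Business days: 105 − 5 = 100.

100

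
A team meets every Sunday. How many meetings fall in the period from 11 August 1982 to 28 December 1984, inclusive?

11 August 1982 is a Wednesday.
That's 871 days from start to end, counting both.
871 = 7 × 124 + 3, so there are 124 full weeks plus 3 extra days.
Each full week contributes one Sunday: 124 so far.
The 3 extra days are Wednesday, Thursday, Friday — none qualify.
Total: 124 + 0 = 124.

124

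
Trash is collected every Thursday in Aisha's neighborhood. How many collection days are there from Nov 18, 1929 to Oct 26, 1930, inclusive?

49 Thursdays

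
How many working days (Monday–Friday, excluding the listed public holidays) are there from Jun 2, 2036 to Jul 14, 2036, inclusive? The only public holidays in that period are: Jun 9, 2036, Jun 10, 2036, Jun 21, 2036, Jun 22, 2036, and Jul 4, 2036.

Jun 2, 2036 is a Monday.
That's 43 days from start to end, counting both.
43 = 7 × 6 + 1, so there are 6 full weeks plus 1 extra day.
Each full week contributes 5 weekdays (Mon–Fri): 6 × 5 = 30.
The 1 extra day is Mon — 1 of them qualifies.
Total: 30 + 1 = 31.
Holidays: Jun 9, 2036 (Mon); Jun 10, 2036 (Tue); Jun 21, 2036 (Sat); Jun 22, 2036 (Sun); Jul 4, 2036 (Fri).
3 of the 5 holidays fall on weekdays; the rest are weekends and were already excluded.
Business days: 31 − 3 = 28.

28 working days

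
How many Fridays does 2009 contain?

2009-01-01 is a Thursday.
That's 365 days from start to end, counting both.
365 = 7 × 52 + 1, so there are 52 full weeks plus 1 extra day.
Each full week contributes one Friday: 52 so far.
The 1 extra day is Thursday — none qualify.
Total: 52 + 0 = 52.

52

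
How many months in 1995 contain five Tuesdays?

4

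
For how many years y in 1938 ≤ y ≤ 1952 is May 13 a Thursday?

2

Day of week of May 13 in each year:
1938: Fri, 1939: Sat, 1940: Mon, 1941: Tue, 1942: Wed, 1943: Thu ✓, 1944: Sat, 1945: Sun, 1946: Mon, 1947: Tue, 1948: Thu ✓, 1949: Fri, 1950: Sat, 1951: Sun, 1952: Tue
Thursdays: 1943, 1948.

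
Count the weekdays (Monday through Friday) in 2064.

1 January 2064 is a Tuesday.
From 1 January 2064 to 31 December 2064 is 366 days inclusive.
366 = 7 × 52 + 2, so there are 52 full weeks plus 2 extra days.
Each full week contributes 5 weekdays (Mon–Fri): 52 × 5 = 260.
The 2 extra days are Tuesday, Wednesday — 2 of them qualify.
Total: 260 + 2 = 262.

262 weekdays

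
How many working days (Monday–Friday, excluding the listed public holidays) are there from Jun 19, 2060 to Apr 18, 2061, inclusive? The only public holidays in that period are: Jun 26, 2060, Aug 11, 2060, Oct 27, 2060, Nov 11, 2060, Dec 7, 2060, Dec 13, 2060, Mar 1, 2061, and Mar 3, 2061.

209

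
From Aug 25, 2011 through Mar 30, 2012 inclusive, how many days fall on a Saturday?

31

Aug 25, 2011 is a Thursday.
From Aug 25, 2011 to Mar 30, 2012 is 219 days inclusive.
219 = 7 × 31 + 2, so there are 31 full weeks plus 2 extra days.
Each full week contributes one Saturday: 31 so far.
The 2 extra days are Thu, Fri — none qualify.
Total: 31 + 0 = 31.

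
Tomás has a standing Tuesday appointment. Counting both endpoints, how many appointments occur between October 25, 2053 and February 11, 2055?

68

October 25, 2053 is a Saturday.
The range spans 475 days (inclusive of both endpoints).
475 = 7 × 67 + 6, so there are 67 full weeks plus 6 extra days.
Each full week contributes one Tuesday: 67 so far.
The 6 extra days are Sat, Sun, Mon, Tue, Wed, Thu — 1 of them qualifies.
Total: 67 + 1 = 68.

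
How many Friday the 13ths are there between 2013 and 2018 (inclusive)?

Friday-the-13ths by year:
2013: Sep, Dec
2014: Jun
2015: Feb, Mar, Nov
2016: May
2017: Jan, Oct
2018: Apr, Jul

11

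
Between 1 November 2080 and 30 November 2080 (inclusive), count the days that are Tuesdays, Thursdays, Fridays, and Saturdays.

18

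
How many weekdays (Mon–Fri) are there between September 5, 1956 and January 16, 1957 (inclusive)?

September 5, 1956 is a Wednesday.
From September 5, 1956 to January 16, 1957 is 134 days inclusive.
134 = 7 × 19 + 1, so there are 19 full weeks plus 1 extra day.
Each full week contributes 5 weekdays (Mon–Fri): 19 × 5 = 95.
The 1 extra day is Wed — 1 of them qualifies.
Total: 95 + 1 = 96.

96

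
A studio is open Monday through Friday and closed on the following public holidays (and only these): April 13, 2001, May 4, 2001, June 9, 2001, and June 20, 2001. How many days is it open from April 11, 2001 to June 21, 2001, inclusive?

April 11, 2001 is a Wednesday.
From April 11, 2001 to June 21, 2001 is 72 days inclusive.
72 = 7 × 10 + 2, so there are 10 full weeks plus 2 extra days.
Each full week contributes 5 weekdays (Mon–Fri): 10 × 5 = 50.
The 2 extra days are Wednesday, Thursday — 2 of them qualify.
Total: 50 + 2 = 52.
Holidays: April 13, 2001 (Fri); May 4, 2001 (Fri); June 9, 2001 (Sat); June 20, 2001 (Wed).
3 of the 4 holidays fall on weekdays; the rest are weekends and were already excluded.
Business days: 52 − 3 = 49.

49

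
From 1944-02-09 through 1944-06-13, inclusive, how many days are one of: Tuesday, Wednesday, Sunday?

54

1944-02-09 is a Wednesday.
That's 126 days from start to end, counting both.
126 = 7 × 18, so the span is exactly 18 full weeks.
Each full week contributes 3 days from the set (Tue, Wed, Sun): 18 × 3 = 54.
Total: 54.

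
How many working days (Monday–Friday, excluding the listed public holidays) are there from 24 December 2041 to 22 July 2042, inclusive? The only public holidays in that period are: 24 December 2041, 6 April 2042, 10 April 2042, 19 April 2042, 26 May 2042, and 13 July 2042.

148 working days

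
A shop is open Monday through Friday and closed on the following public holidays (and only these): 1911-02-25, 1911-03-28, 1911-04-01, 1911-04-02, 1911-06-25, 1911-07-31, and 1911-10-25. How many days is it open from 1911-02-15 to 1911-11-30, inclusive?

204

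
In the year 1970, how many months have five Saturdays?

4

A month has five Saturdays exactly when Saturday falls within its first (length − 28) days.
Jan: 31 days, starts Thu → 5 of Thu, Fri, Sat ✓
Feb: 28 days, starts Sun → 5 of (none)
Mar: 31 days, starts Sun → 5 of Sun, Mon, Tue
Apr: 30 days, starts Wed → 5 of Wed, Thu
May: 31 days, starts Fri → 5 of Fri, Sat, Sun ✓
Jun: 30 days, starts Mon → 5 of Mon, Tue
Jul: 31 days, starts Wed → 5 of Wed, Thu, Fri
Aug: 31 days, starts Sat → 5 of Sat, Sun, Mon ✓
Sep: 30 days, starts Tue → 5 of Tue, Wed
Oct: 31 days, starts Thu → 5 of Thu, Fri, Sat ✓
Nov: 30 days, starts Sun → 5 of Sun, Mon
Dec: 31 days, starts Tue → 5 of Tue, Wed, Thu
Months with five Saturdays: Jan, May, Aug, Oct.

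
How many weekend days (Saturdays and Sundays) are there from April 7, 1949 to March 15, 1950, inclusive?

April 7, 1949 is a Thursday.
From April 7, 1949 to March 15, 1950 is 343 days inclusive.
343 = 7 × 49, so the span is exactly 49 full weeks.
Each full week contributes 2 weekend days (Sat, Sun): 49 × 2 = 98.
Total: 98.

98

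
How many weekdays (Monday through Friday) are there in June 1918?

20 weekdays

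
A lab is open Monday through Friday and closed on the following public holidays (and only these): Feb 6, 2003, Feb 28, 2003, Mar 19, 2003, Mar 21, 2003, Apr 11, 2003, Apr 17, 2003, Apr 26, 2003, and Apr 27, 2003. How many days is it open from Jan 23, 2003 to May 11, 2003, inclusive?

71

Jan 23, 2003 is a Thursday.
That's 109 days from start to end, counting both.
109 = 7 × 15 + 4, so there are 15 full weeks plus 4 extra days.
Each full week contributes 5 weekdays (Mon–Fri): 15 × 5 = 75.
The 4 extra days are Thu, Fri, Sat, Sun — 2 of them qualify.
Total: 75 + 2 = 77.
Holidays: Feb 6, 2003 (Thu); Feb 28, 2003 (Fri); Mar 19, 2003 (Wed); Mar 21, 2003 (Fri); Apr 11, 2003 (Fri); Apr 17, 2003 (Thu); Apr 26, 2003 (Sat); Apr 27, 2003 (Sun).
6 of the 8 holidays fall on weekdays; the rest are weekends and were already excluded.
Business days: 77 − 6 = 71.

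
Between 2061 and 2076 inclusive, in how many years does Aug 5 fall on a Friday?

3

Day of week of August 5 in each year:
2061: Fri ✓, 2062: Sat, 2063: Sun, 2064: Tue, 2065: Wed, 2066: Thu, 2067: Fri ✓, 2068: Sun, 2069: Mon, 2070: Tue, 2071: Wed, 2072: Fri ✓, 2073: Sat, 2074: Sun, 2075: Mon, 2076: Wed
Fridays: 2061, 2067, 2072.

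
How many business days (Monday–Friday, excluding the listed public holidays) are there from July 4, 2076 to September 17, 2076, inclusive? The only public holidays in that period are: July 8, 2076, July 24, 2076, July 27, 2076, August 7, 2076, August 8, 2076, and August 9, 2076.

July 4, 2076 is a Saturday.
From July 4, 2076 to September 17, 2076 is 76 days inclusive.
76 = 7 × 10 + 6, so there are 10 full weeks plus 6 extra days.
Each full week contributes 5 weekdays (Mon–Fri): 10 × 5 = 50.
The 6 extra days are Sat, Sun, Mon, Tue, Wed, Thu — 4 of them qualify.
Total: 50 + 4 = 54.
Holidays: July 8, 2076 (Wed); July 24, 2076 (Fri); July 27, 2076 (Mon); August 7, 2076 (Fri); August 8, 2076 (Sat); August 9, 2076 (Sun).
4 of the 6 holidays fall on weekdays; the rest are weekends and were already excluded.
Business days: 54 − 4 = 50.

50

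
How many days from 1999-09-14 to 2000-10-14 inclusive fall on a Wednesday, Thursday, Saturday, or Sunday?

1999-09-14 is a Tuesday.
That's 397 days from start to end, counting both.
397 = 7 × 56 + 5, so there are 56 full weeks plus 5 extra days.
Each full week contributes 4 days from the set (Wed, Thu, Sat, Sun): 56 × 4 = 224.
The 5 extra days are Tuesday, Wednesday, Thursday, Friday, Saturday — 3 of them qualify.
Total: 224 + 3 = 227.

227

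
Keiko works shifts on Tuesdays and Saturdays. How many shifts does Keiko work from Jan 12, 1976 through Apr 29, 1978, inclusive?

Jan 12, 1976 is a Monday.
From Jan 12, 1976 to Apr 29, 1978 is 839 days inclusive.
839 = 7 × 119 + 6, so there are 119 full weeks plus 6 extra days.
Each full week contributes 2 days from the set (Tue, Sat): 119 × 2 = 238.
The 6 extra days are Mon, Tue, Wed, Thu, Fri, Sat — 2 of them qualify.
Total: 238 + 2 = 240.

240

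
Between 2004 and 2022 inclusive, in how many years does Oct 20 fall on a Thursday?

Day of week of October 20 in each year:
2004: Wed, 2005: Thu ✓, 2006: Fri, 2007: Sat, 2008: Mon, 2009: Tue, 2010: Wed, 2011: Thu ✓, 2012: Sat, 2013: Sun, 2014: Mon, 2015: Tue, 2016: Thu ✓, 2017: Fri, 2018: Sat, 2019: Sun, 2020: Tue, 2021: Wed, 2022: Thu ✓
Thursdays: 2005, 2011, 2016, 2022.

4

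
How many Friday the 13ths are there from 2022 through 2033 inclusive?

19

Friday-the-13ths by year:
2022: May
2023: Jan, Oct
2024: Sep, Dec
2025: Jun
2026: Feb, Mar, Nov
2027: Aug
2028: Oct
2029: Apr, Jul
2030: Sep, Dec
2031: Jun
2032: Feb, Aug
2033: May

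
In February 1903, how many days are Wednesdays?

Feb 1, 1903 is a Sunday.
That's 28 days from start to end, counting both.
28 = 7 × 4, so the span is exactly 4 full weeks.
Each full week contributes one Wednesday: 4 so far.
Total: 4.

4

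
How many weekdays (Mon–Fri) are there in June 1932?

22 weekdays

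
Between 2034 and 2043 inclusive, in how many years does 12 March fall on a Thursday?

2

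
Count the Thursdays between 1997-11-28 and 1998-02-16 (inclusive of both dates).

1997-11-28 is a Friday.
From 1997-11-28 to 1998-02-16 is 81 days inclusive.
81 = 7 × 11 + 4, so there are 11 full weeks plus 4 extra days.
Each full week contributes one Thursday: 11 so far.
The 4 extra days are Friday, Saturday, Sunday, Monday — none qualify.
Total: 11 + 0 = 11.

11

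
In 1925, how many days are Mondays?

Jan 1, 1925 is a Thursday.
That's 365 days from start to end, counting both.
365 = 7 × 52 + 1, so there are 52 full weeks plus 1 extra day.
Each full week contributes one Monday: 52 so far.
The 1 extra day is Thu — none qualify.
Total: 52 + 0 = 52.

52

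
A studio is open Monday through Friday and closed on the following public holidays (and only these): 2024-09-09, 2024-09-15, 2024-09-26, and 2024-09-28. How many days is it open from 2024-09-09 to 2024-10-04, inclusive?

18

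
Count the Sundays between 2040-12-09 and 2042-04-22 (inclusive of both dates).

72

2040-12-09 is a Sunday.
From 2040-12-09 to 2042-04-22 is 500 days inclusive.
500 = 7 × 71 + 3, so there are 71 full weeks plus 3 extra days.
Each full week contributes one Sunday: 71 so far.
The 3 extra days are Sun, Mon, Tue — 1 of them qualifies.
Total: 71 + 1 = 72.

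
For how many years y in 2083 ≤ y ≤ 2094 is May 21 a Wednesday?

2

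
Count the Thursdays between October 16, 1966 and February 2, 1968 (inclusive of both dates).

68 Thursdays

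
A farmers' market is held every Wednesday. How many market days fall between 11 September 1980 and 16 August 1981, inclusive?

48

11 September 1980 is a Thursday.
The range spans 340 days (inclusive of both endpoints).
340 = 7 × 48 + 4, so there are 48 full weeks plus 4 extra days.
Each full week contributes one Wednesday: 48 so far.
The 4 extra days are Thu, Fri, Sat, Sun — none qualify.
Total: 48 + 0 = 48.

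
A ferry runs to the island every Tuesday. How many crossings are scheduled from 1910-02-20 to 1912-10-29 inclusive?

141

1910-02-20 is a Sunday.
That's 983 days from start to end, counting both.
983 = 7 × 140 + 3, so there are 140 full weeks plus 3 extra days.
Each full week contributes one Tuesday: 140 so far.
The 3 extra days are Sun, Mon, Tue — 1 of them qualifies.
Total: 140 + 1 = 141.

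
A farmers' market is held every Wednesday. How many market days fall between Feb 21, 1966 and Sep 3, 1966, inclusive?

Feb 21, 1966 is a Monday.
That's 195 days from start to end, counting both.
195 = 7 × 27 + 6, so there are 27 full weeks plus 6 extra days.
Each full week contributes one Wednesday: 27 so far.
The 6 extra days are Mon, Tue, Wed, Thu, Fri, Sat — 1 of them qualifies.
Total: 27 + 1 = 28.

28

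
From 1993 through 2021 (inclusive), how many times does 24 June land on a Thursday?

Day of week of June 24 in each year:
1993: Thu ✓, 1994: Fri, 1995: Sat, 1996: Mon, 1997: Tue, 1998: Wed, 1999: Thu ✓, 2000: Sat, 2001: Sun, 2002: Mon, 2003: Tue, 2004: Thu ✓, 2005: Fri, 2006: Sat, 2007: Sun, 2008: Tue, 2009: Wed, 2010: Thu ✓, 2011: Fri, 2012: Sun, 2013: Mon, 2014: Tue, 2015: Wed, 2016: Fri, 2017: Sat, 2018: Sun, 2019: Mon, 2020: Wed, 2021: Thu ✓
Thursdays: 1993, 1999, 2004, 2010, 2021.

5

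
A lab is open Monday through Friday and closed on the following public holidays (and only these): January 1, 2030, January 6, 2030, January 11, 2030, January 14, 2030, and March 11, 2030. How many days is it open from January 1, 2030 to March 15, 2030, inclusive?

50 business days

January 1, 2030 is a Tuesday.
From January 1, 2030 to March 15, 2030 is 74 days inclusive.
74 = 7 × 10 + 4, so there are 10 full weeks plus 4 extra days.
Each full week contributes 5 weekdays (Mon–Fri): 10 × 5 = 50.
The 4 extra days are Tue, Wed, Thu, Fri — 4 of them qualify.
Total: 50 + 4 = 54.
Holidays: January 1, 2030 (Tue); January 6, 2030 (Sun); January 11, 2030 (Fri); January 14, 2030 (Mon); March 11, 2030 (Mon).
4 of the 5 holidays fall on weekdays; the rest are weekends and were already excluded.
Business days: 54 − 4 = 50.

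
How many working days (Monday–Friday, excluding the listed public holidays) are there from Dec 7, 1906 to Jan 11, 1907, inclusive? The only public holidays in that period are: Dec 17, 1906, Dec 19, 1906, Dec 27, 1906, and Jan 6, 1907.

Dec 7, 1906 is a Friday.
That's 36 days from start to end, counting both.
36 = 7 × 5 + 1, so there are 5 full weeks plus 1 extra day.
Each full week contributes 5 weekdays (Mon–Fri): 5 × 5 = 25.
The 1 extra day is Friday — 1 of them qualifies.
Total: 25 + 1 = 26.
Holidays: Dec 17, 1906 (Mon); Dec 19, 1906 (Wed); Dec 27, 1906 (Thu); Jan 6, 1907 (Sun).
3 of the 4 holidays fall on weekdays; the rest are weekends and were already excluded.
Business days: 26 − 3 = 23.

23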